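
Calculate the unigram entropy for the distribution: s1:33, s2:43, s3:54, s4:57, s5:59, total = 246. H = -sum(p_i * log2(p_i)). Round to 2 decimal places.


Computing entropy H = -sum(p_i * log2(p_i)):
  s1: p = 33/246 = 0.1341, -p*log2(p) = 0.3888
  s2: p = 43/246 = 0.1748, -p*log2(p) = 0.4398
  s3: p = 54/246 = 0.2195, -p*log2(p) = 0.4802
  s4: p = 57/246 = 0.2317, -p*log2(p) = 0.4888
  s5: p = 59/246 = 0.2398, -p*log2(p) = 0.4940
H = sum of terms = 2.2916
Rounded to 2 decimals: 2.29

2.29


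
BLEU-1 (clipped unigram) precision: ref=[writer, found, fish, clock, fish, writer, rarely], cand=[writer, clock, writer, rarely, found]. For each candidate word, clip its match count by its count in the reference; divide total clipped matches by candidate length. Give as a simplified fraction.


Reference word counts: {'clock': 1, 'fish': 2, 'found': 1, 'rarely': 1, 'writer': 2}
Checking each candidate word (with clipping):
  'writer' -> in reference (ref count 2, used 1/2) -> match (matches: 1)
  'clock' -> in reference (ref count 1, used 1/1) -> match (matches: 2)
  'writer' -> in reference (ref count 2, used 2/2) -> match (matches: 3)
  'rarely' -> in reference (ref count 1, used 1/1) -> match (matches: 4)
  'found' -> in reference (ref count 1, used 1/1) -> match (matches: 5)
Clipped matches: 5, Candidate length: 5
Precision = 5/5 = 1

1


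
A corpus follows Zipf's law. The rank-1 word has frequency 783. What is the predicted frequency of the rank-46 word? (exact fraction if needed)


Zipf's law: freq(rank) = f1 / rank
f1 = 783, rank = 46
freq = 783 / 46
GCD(783, 46) = 1
Simplified: 783/46

783/46


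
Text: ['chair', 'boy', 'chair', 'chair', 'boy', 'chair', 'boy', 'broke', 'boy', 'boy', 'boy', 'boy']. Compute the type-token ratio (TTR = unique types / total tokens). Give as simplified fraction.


Tokens: 12
Unique types: ('boy', 'broke', 'chair') = 3
TTR = 3/12
Simplify: divide both by 3 -> 1/4
TTR = 1/4

1/4


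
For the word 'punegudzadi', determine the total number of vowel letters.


Scanning each character of 'punegudzadi':
  Position 1: 'p' -> consonant (running count: 0)
  Position 2: 'u' -> vowel (running count: 1)
  Position 3: 'n' -> consonant (running count: 1)
  Position 4: 'e' -> vowel (running count: 2)
  Position 5: 'g' -> consonant (running count: 2)
  Position 6: 'u' -> vowel (running count: 3)
  Position 7: 'd' -> consonant (running count: 3)
  Position 8: 'z' -> consonant (running count: 3)
  Position 9: 'a' -> vowel (running count: 4)
  Position 10: 'd' -> consonant (running count: 4)
  Position 11: 'i' -> vowel (running count: 5)
Total vowels: 5

5


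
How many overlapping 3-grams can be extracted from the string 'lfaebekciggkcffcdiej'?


String 'lfaebekciggkcffcdiej' has length L = 20.
Number of overlapping n-grams = L - n + 1
Substituting: 20 - 3 + 1 = 18

18


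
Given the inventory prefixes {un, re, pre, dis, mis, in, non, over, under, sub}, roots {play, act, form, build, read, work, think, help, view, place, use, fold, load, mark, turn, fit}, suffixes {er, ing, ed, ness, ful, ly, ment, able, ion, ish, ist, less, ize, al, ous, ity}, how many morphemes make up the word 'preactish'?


Segmenting 'preactish' against the inventory:
  'pre' -> prefix (morpheme 1)
  'act' -> root (morpheme 2)
  'ish' -> suffix (morpheme 3)
Total morphemes: 3

3


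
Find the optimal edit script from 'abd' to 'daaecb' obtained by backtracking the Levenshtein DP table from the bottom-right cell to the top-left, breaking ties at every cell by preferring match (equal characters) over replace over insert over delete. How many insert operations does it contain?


Edit distance = 5. Backtracking from cell (3, 6) with preference match > replace > insert > delete,
then listing the resulting alignment 'abd' -> 'daaecb' left to right:
  Step 1: insert 'd' [insertion #1]
  Step 2: insert 'a' [insertion #2]
  Step 3: keep 'a'
  Step 4: insert 'e' [insertion #3]
  Step 5: replace b->c
  Step 6: replace d->b
Total insertions: 3

3


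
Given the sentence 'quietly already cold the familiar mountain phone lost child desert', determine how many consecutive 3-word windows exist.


Word trigrams from [10] words:
  Trigram 1: (quietly already cold)
  Trigram 2: (already cold the)
  Trigram 3: (cold the familiar)
  Trigram 4: (the familiar mountain)
  Trigram 5: (familiar mountain phone)
  Trigram 6: (mountain phone lost)
  Trigram 7: (phone lost child)
  Trigram 8: (lost child desert)
Total word trigrams: 10 - 2 = 8

8


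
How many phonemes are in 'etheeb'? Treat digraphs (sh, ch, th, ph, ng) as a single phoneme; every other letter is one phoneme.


Parsing 'etheeb' greedily, digraphs first:
  'e' -> vowel phoneme (phonemes so far: 1)
  'th' -> digraph (1 consonant phoneme) (phonemes so far: 2)
  'e' -> vowel phoneme (phonemes so far: 3)
  'e' -> vowel phoneme (phonemes so far: 4)
  'b' -> consonant phoneme (phonemes so far: 5)
Total phonemes: 5

5


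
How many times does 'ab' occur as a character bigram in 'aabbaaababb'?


Scanning 'aabbaaababb' for bigram 'ab':
  Position 0: 'aa' -> no
  Position 1: 'ab' -> MATCH
  Position 2: 'bb' -> no
  Position 3: 'ba' -> no
  Position 4: 'aa' -> no
  Position 5: 'aa' -> no
  Position 6: 'ab' -> MATCH
  Position 7: 'ba' -> no
  Position 8: 'ab' -> MATCH
  Position 9: 'bb' -> no
Total matches: 3

3


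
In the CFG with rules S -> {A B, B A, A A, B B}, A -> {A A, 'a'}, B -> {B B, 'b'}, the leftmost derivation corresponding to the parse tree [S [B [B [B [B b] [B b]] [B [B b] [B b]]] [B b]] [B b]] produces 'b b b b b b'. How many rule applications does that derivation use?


Every bracketed nonterminal node [X ...] in the tree is produced by exactly one rule application.
Reading the tree off as a leftmost derivation:
  Step 1: S  =>  B B   (applied S -> B B)
  Step 2: B B  =>  B B B   (applied B -> B B)
  Step 3: B B B  =>  B B B B   (applied B -> B B)
  Step 4: B B B B  =>  B B B B B   (applied B -> B B)
  Step 5: B B B B B  =>  b B B B B   (applied B -> b)
  Step 6: b B B B B  =>  b b B B B   (applied B -> b)
  Step 7: b b B B B  =>  b b B B B B   (applied B -> B B)
  Step 8: b b B B B B  =>  b b b B B B   (applied B -> b)
  Step 9: b b b B B B  =>  b b b b B B   (applied B -> b)
  Step 10: b b b b B B  =>  b b b b b B   (applied B -> b)
  Step 11: b b b b b B  =>  b b b b b b   (applied B -> b)
Final yield: b b b b b b
Total rewrite steps: 11

11


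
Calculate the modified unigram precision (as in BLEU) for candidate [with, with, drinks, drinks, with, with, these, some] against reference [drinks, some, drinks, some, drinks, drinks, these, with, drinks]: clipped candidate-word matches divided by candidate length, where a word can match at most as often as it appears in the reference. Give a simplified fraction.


Reference word counts: {'drinks': 5, 'some': 2, 'these': 1, 'with': 1}
Checking each candidate word (with clipping):
  'with' -> in reference (ref count 1, used 1/1) -> match (matches: 1)
  'with' -> ref count 1 already used up (1/1) -> clipped, no match (matches: 1)
  'drinks' -> in reference (ref count 5, used 1/5) -> match (matches: 2)
  'drinks' -> in reference (ref count 5, used 2/5) -> match (matches: 3)
  'with' -> ref count 1 already used up (1/1) -> clipped, no match (matches: 3)
  'with' -> ref count 1 already used up (1/1) -> clipped, no match (matches: 3)
  'these' -> in reference (ref count 1, used 1/1) -> match (matches: 4)
  'some' -> in reference (ref count 2, used 1/2) -> match (matches: 5)
Clipped matches: 5, Candidate length: 8
Precision = 5/8

5/8


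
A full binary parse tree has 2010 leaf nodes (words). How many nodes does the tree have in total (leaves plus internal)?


Leaf nodes (terminals): 2010
Internal nodes = n - 1 = 2010 - 1 = 2009
Total = leaves + internal = 2010 + 2009 = 4019

4019


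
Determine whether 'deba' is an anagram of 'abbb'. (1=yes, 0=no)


Sort characters of 'deba': 'abde'
Sort characters of 'abbb': 'abbb'
Sorted forms differ -> they are NOT anagrams
Result: 0

0


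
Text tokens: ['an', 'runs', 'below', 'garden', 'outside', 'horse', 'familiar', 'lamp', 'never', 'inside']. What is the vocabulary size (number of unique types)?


Listing all tokens and tracking unique types:
  Token 1: 'an' -> NEW (unique so far: 1)
  Token 2: 'runs' -> NEW (unique so far: 2)
  Token 3: 'below' -> NEW (unique so far: 3)
  Token 4: 'garden' -> NEW (unique so far: 4)
  Token 5: 'outside' -> NEW (unique so far: 5)
  Token 6: 'horse' -> NEW (unique so far: 6)
  Token 7: 'familiar' -> NEW (unique so far: 7)
  Token 8: 'lamp' -> NEW (unique so far: 8)
  Token 9: 'never' -> NEW (unique so far: 9)
  Token 10: 'inside' -> NEW (unique so far: 10)
Unique types: ('an', 'below', 'familiar', 'garden', 'horse', 'inside', 'lamp', 'never', 'outside', 'runs')
Vocabulary size: 10

10


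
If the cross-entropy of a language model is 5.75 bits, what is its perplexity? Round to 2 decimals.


Perplexity formula: PP = 2^H
H = 5.75
PP = 2^5.75
Decompose: 2^5.75 = 2^5 * 2^0.75
2^5 = 32, 2^0.75 ~ 1.6817928
PP ~ 32 * 1.6817928 = 53.8173696
Rounded to 2 decimals: 53.82

53.82


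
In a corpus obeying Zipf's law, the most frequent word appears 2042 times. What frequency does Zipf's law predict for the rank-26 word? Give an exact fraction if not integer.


Zipf's law: freq(rank) = f1 / rank
f1 = 2042, rank = 26
freq = 2042 / 26
GCD(2042, 26) = 2
Simplified: 1021/13

1021/13


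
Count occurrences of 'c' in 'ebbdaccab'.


Scanning 'ebbdaccab' for 'c':
  Position 5: 'c' -> MATCH (count: 1)
  Position 6: 'c' -> MATCH (count: 2)
Total occurrences of 'c': 2

2


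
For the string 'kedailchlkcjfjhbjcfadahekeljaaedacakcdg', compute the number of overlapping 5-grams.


String 'kedailchlkcjfjhbjcfadahekeljaaedacakcdg' has length L = 39.
Number of overlapping n-grams = L - n + 1
Substituting: 39 - 5 + 1 = 35

35


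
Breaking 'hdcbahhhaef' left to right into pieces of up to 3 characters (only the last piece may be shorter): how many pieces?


'hdcbahhhaef' has 11 characters.
Chunking with max size 3:
  Chunk 1: 'hdc' (positions 0-2)
  Chunk 2: 'bah' (positions 3-5)
  Chunk 3: 'hha' (positions 6-8)
  Chunk 4: 'ef' (positions 9-10)
Total chunks: ceil(11 / 3) = 4

4


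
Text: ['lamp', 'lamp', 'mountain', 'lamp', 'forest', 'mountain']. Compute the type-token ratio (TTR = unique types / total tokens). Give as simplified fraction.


Tokens: 6
Unique types: ('forest', 'lamp', 'mountain') = 3
TTR = 3/6
Simplify: divide both by 3 -> 1/2
TTR = 1/2

1/2


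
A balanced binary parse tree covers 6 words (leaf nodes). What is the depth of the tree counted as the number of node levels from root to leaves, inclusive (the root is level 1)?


In a balanced binary tree with n leaves the deepest leaf is ceil(log2(n)) edges below the root,
so counting node levels inclusive of root and leaves gives ceil(log2(n)) + 1 levels.
log2(6) = 2.5850
ceil(2.5850) = 3
levels = 3 + 1 = 4

4


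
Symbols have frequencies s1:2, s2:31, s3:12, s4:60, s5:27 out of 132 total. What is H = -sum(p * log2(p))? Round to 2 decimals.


Computing entropy H = -sum(p_i * log2(p_i)):
  s1: p = 2/132 = 0.0152, -p*log2(p) = 0.0916
  s2: p = 31/132 = 0.2348, -p*log2(p) = 0.4909
  s3: p = 12/132 = 0.0909, -p*log2(p) = 0.3145
  s4: p = 60/132 = 0.4545, -p*log2(p) = 0.5170
  s5: p = 27/132 = 0.2045, -p*log2(p) = 0.4683
H = sum of terms = 1.8823
Rounded to 2 decimals: 1.88

1.88


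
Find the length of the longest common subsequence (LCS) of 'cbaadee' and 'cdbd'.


DP table for LCS of 'cbaadee' and 'cdbd':
       c  d  b  d
    0  0  0  0  0
  c 0  1  1  1  1
  b 0  1  1  2  2
  a 0  1  1  2  2
  a 0  1  1  2  2
  d 0  1  2  2  3
  e 0  1  2  2  3
  e 0  1  2  2  3
LCS: 'cbd'
LCS length = 3

3


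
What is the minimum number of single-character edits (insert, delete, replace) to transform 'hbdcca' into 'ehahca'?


Building DP table for s1='hbdcca' (len 6) and s2='ehahca' (len 6):
       e  h  a  h  c  a
    0  1  2  3  4  5  6
  h 1  1  1  2  3  4  5
  b 2  2  2  2  3  4  5
  d 3  3  3  3  3  4  5
  c 4  4  4  4  4  3  4
  c 5  5  5  5  5  4  4
  a 6  6  6  5  6  5  4
Edit distance = dp[6][6] = 4

4


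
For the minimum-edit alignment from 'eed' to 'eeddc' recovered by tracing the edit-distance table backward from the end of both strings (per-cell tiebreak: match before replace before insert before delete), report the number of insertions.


Edit distance = 2. Backtracking from cell (3, 5) with preference match > replace > insert > delete,
then listing the resulting alignment 'eed' -> 'eeddc' left to right:
  Step 1: keep 'e'
  Step 2: keep 'e'
  Step 3: insert 'd' [insertion #1]
  Step 4: keep 'd'
  Step 5: insert 'c' [insertion #2]
Total insertions: 2

2


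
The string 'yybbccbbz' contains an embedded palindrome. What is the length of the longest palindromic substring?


Scanning 'yybbccbbz' for palindromic substrings.
Substring at positions 2-7: 'bbccbb'.
Check: reverse('bbccbb') = 'bbccbb' -> palindrome confirmed.
Neighbouring characters ('y' / 'z') break symmetry, so it cannot extend further.
No longer palindromic substring exists; longest length = 6

6


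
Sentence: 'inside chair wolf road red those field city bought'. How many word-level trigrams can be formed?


Word trigrams from [9] words:
  Trigram 1: (inside chair wolf)
  Trigram 2: (chair wolf road)
  Trigram 3: (wolf road red)
  Trigram 4: (road red those)
  Trigram 5: (red those field)
  Trigram 6: (those field city)
  Trigram 7: (field city bought)
Total word trigrams: 9 - 2 = 7

7


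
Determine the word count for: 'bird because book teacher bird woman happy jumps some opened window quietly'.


Counting words by splitting on spaces:
  Word 1: 'bird'
  Word 2: 'because'
  Word 3: 'book'
  Word 4: 'teacher'
  Word 5: 'bird'
  Word 6: 'woman'
  Word 7: 'happy'
  Word 8: 'jumps'
  Word 9: 'some'
  Word 10: 'opened'
  Word 11: 'window'
  Word 12: 'quietly'
Total words: 12

12


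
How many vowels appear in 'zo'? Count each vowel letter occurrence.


Scanning each character of 'zo':
  Position 1: 'z' -> consonant (running count: 0)
  Position 2: 'o' -> vowel (running count: 1)
Total vowels: 1

1


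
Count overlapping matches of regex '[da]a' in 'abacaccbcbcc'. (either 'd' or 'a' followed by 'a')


Pattern: [da]a means either 'd' or 'a' followed by 'a'.
Scanning 'abacaccbcbcc' position-by-position:
  Pos 0: window 'ab' -> no
  Pos 1: window 'ba' -> no
  Pos 2: window 'ac' -> no
  Pos 3: window 'ca' -> no
  Pos 4: window 'ac' -> no
  Pos 5: window 'cc' -> no
  Pos 6: window 'cb' -> no
  Pos 7: window 'bc' -> no
  Pos 8: window 'cb' -> no
  Pos 9: window 'bc' -> no
  Pos 10: window 'cc' -> no
  Pos 11: window 'c' -> no
Total matches: 0

0


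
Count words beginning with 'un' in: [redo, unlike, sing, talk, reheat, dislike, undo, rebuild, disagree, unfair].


Checking each word for prefix 'un':
  'redo' -> no (count: 0)
  'unlike' -> YES, starts with 'un' (count: 1)
  'sing' -> no (count: 1)
  'talk' -> no (count: 1)
  'reheat' -> no (count: 1)
  'dislike' -> no (count: 1)
  'undo' -> YES, starts with 'un' (count: 2)
  'rebuild' -> no (count: 2)
  'disagree' -> no (count: 2)
  'unfair' -> YES, starts with 'un' (count: 3)
Total with prefix 'un': 3

3


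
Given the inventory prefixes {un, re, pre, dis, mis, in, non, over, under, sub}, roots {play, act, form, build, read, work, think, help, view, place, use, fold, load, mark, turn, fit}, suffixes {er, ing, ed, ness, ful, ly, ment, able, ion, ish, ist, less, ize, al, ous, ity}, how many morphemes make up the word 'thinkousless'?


Segmenting 'thinkousless' against the inventory:
  'think' -> root (morpheme 1)
  'ous' -> suffix (morpheme 2)
  'less' -> suffix (morpheme 3)
Total morphemes: 3

3


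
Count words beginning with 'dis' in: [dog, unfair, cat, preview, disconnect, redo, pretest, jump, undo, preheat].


Checking each word for prefix 'dis':
  'dog' -> no (count: 0)
  'unfair' -> no (count: 0)
  'cat' -> no (count: 0)
  'preview' -> no (count: 0)
  'disconnect' -> YES, starts with 'dis' (count: 1)
  'redo' -> no (count: 1)
  'pretest' -> no (count: 1)
  'jump' -> no (count: 1)
  'undo' -> no (count: 1)
  'preheat' -> no (count: 1)
Total with prefix 'dis': 1

1


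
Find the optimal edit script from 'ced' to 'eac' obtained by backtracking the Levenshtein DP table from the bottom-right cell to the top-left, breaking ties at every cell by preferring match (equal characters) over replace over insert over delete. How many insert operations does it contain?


Edit distance = 3. Backtracking from cell (3, 3) with preference match > replace > insert > delete,
then listing the resulting alignment 'ced' -> 'eac' left to right:
  Step 1: replace c->e
  Step 2: replace e->a
  Step 3: replace d->c
Total insertions: 0

0


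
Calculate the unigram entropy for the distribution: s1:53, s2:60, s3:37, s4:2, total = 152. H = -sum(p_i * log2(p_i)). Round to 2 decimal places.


Computing entropy H = -sum(p_i * log2(p_i)):
  s1: p = 53/152 = 0.3487, -p*log2(p) = 0.5300
  s2: p = 60/152 = 0.3947, -p*log2(p) = 0.5294
  s3: p = 37/152 = 0.2434, -p*log2(p) = 0.4962
  s4: p = 2/152 = 0.0132, -p*log2(p) = 0.0822
H = sum of terms = 1.6378
Rounded to 2 decimals: 1.64

1.64


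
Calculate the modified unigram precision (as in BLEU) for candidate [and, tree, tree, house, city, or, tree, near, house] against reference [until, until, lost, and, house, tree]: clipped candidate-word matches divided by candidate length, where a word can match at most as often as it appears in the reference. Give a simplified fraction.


Reference word counts: {'and': 1, 'house': 1, 'lost': 1, 'tree': 1, 'until': 2}
Checking each candidate word (with clipping):
  'and' -> in reference (ref count 1, used 1/1) -> match (matches: 1)
  'tree' -> in reference (ref count 1, used 1/1) -> match (matches: 2)
  'tree' -> ref count 1 already used up (1/1) -> clipped, no match (matches: 2)
  'house' -> in reference (ref count 1, used 1/1) -> match (matches: 3)
  'city' -> not in reference -> no match (matches: 3)
  'or' -> not in reference -> no match (matches: 3)
  'tree' -> ref count 1 already used up (1/1) -> clipped, no match (matches: 3)
  'near' -> not in reference -> no match (matches: 3)
  'house' -> ref count 1 already used up (1/1) -> clipped, no match (matches: 3)
Clipped matches: 3, Candidate length: 9
Precision = 3/9 = 1/3

1/3


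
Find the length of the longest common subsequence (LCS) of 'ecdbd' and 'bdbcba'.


DP table for LCS of 'ecdbd' and 'bdbcba':
       b  d  b  c  b  a
    0  0  0  0  0  0  0
  e 0  0  0  0  0  0  0
  c 0  0  0  0  1  1  1
  d 0  0  1  1  1  1  1
  b 0  1  1  2  2  2  2
  d 0  1  2  2  2  2  2
LCS: 'cb'
LCS length = 2

2


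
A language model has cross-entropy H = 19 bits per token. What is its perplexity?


Perplexity formula: PP = 2^H
H = 19
PP = 2^19
PP = 2^19 = 524288

524288


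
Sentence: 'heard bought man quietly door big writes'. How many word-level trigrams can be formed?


Word trigrams from [7] words:
  Trigram 1: (heard bought man)
  Trigram 2: (bought man quietly)
  Trigram 3: (man quietly door)
  Trigram 4: (quietly door big)
  Trigram 5: (door big writes)
Total word trigrams: 7 - 2 = 5

5


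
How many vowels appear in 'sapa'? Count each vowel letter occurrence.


Scanning each character of 'sapa':
  Position 1: 's' -> consonant (running count: 0)
  Position 2: 'a' -> vowel (running count: 1)
  Position 3: 'p' -> consonant (running count: 1)
  Position 4: 'a' -> vowel (running count: 2)
Total vowels: 2

2


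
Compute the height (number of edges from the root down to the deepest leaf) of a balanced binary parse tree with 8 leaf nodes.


In a balanced binary tree with n leaves the deepest leaf is ceil(log2(n)) edges below the root.
log2(8) = 3.0000
ceil(3.0000) = 3
height (edges) = 3

3


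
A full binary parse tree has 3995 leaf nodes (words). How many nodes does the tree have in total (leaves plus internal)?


Leaf nodes (terminals): 3995
Internal nodes = n - 1 = 3995 - 1 = 3994
Total = leaves + internal = 3995 + 3994 = 7989

7989


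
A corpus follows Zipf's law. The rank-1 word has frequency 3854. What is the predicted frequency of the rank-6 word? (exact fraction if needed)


Zipf's law: freq(rank) = f1 / rank
f1 = 3854, rank = 6
freq = 3854 / 6
GCD(3854, 6) = 2
Simplified: 1927/3

1927/3


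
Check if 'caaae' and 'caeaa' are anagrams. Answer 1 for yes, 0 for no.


Sort characters of 'caaae': 'aaace'
Sort characters of 'caeaa': 'aaace'
Sorted forms match -> they ARE anagrams
Result: 1

1


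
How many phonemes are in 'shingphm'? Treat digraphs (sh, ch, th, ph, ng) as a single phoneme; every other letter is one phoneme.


Parsing 'shingphm' greedily, digraphs first:
  'sh' -> digraph (1 consonant phoneme) (phonemes so far: 1)
  'i' -> vowel phoneme (phonemes so far: 2)
  'ng' -> digraph (1 consonant phoneme) (phonemes so far: 3)
  'ph' -> digraph (1 consonant phoneme) (phonemes so far: 4)
  'm' -> consonant phoneme (phonemes so far: 5)
Total phonemes: 5

5


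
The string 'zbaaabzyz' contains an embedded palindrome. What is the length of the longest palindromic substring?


Scanning 'zbaaabzyz' for palindromic substrings.
Substring at positions 0-6: 'zbaaabz'.
Check: reverse('zbaaabz') = 'zbaaabz' -> palindrome confirmed.
Neighbouring characters ('-' / 'y') break symmetry, so it cannot extend further.
No longer palindromic substring exists; longest length = 7

7


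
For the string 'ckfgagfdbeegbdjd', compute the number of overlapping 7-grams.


String 'ckfgagfdbeegbdjd' has length L = 16.
Number of overlapping n-grams = L - n + 1
Substituting: 16 - 7 + 1 = 10

10


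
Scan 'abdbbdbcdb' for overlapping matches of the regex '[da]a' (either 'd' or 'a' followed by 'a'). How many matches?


Pattern: [da]a means either 'd' or 'a' followed by 'a'.
Scanning 'abdbbdbcdb' position-by-position:
  Pos 0: window 'ab' -> no
  Pos 1: window 'bd' -> no
  Pos 2: window 'db' -> no
  Pos 3: window 'bb' -> no
  Pos 4: window 'bd' -> no
  Pos 5: window 'db' -> no
  Pos 6: window 'bc' -> no
  Pos 7: window 'cd' -> no
  Pos 8: window 'db' -> no
  Pos 9: window 'b' -> no
Total matches: 0

0


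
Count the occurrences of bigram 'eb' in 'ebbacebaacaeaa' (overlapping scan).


Scanning 'ebbacebaacaeaa' for bigram 'eb':
  Position 0: 'eb' -> MATCH
  Position 1: 'bb' -> no
  Position 2: 'ba' -> no
  Position 3: 'ac' -> no
  Position 4: 'ce' -> no
  Position 5: 'eb' -> MATCH
  Position 6: 'ba' -> no
  Position 7: 'aa' -> no
  Position 8: 'ac' -> no
  Position 9: 'ca' -> no
  Position 10: 'ae' -> no
  Position 11: 'ea' -> no
  Position 12: 'aa' -> no
Total matches: 2

2


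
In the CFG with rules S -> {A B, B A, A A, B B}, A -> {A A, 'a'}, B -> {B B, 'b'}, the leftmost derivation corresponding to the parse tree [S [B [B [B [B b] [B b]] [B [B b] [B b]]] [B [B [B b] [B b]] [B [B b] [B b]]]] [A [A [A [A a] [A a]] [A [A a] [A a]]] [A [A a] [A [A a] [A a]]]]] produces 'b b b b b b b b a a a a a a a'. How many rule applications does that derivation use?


Every bracketed nonterminal node [X ...] in the tree is produced by exactly one rule application.
Reading the tree off as a leftmost derivation:
  Step 1: S  =>  B A   (applied S -> B A)
  Step 2: B A  =>  B B A   (applied B -> B B)
  Step 3: B B A  =>  B B B A   (applied B -> B B)
  Step 4: B B B A  =>  B B B B A   (applied B -> B B)
  Step 5: B B B B A  =>  b B B B A   (applied B -> b)
  Step 6: b B B B A  =>  b b B B A   (applied B -> b)
  Step 7: b b B B A  =>  b b B B B A   (applied B -> B B)
  Step 8: b b B B B A  =>  b b b B B A   (applied B -> b)
  Step 9: b b b B B A  =>  b b b b B A   (applied B -> b)
  Step 10: b b b b B A  =>  b b b b B B A   (applied B -> B B)
  Step 11: b b b b B B A  =>  b b b b B B B A   (applied B -> B B)
  Step 12: b b b b B B B A  =>  b b b b b B B A   (applied B -> b)
  Step 13: b b b b b B B A  =>  b b b b b b B A   (applied B -> b)
  Step 14: b b b b b b B A  =>  b b b b b b B B A   (applied B -> B B)
  Step 15: b b b b b b B B A  =>  b b b b b b b B A   (applied B -> b)
  Step 16: b b b b b b b B A  =>  b b b b b b b b A   (applied B -> b)
  Step 17: b b b b b b b b A  =>  b b b b b b b b A A   (applied A -> A A)
  Step 18: b b b b b b b b A A  =>  b b b b b b b b A A A   (applied A -> A A)
  Step 19: b b b b b b b b A A A  =>  b b b b b b b b A A A A   (applied A -> A A)
  Step 20: b b b b b b b b A A A A  =>  b b b b b b b b a A A A   (applied A -> a)
  Step 21: b b b b b b b b a A A A  =>  b b b b b b b b a a A A   (applied A -> a)
  Step 22: b b b b b b b b a a A A  =>  b b b b b b b b a a A A A   (applied A -> A A)
  Step 23: b b b b b b b b a a A A A  =>  b b b b b b b b a a a A A   (applied A -> a)
  Step 24: b b b b b b b b a a a A A  =>  b b b b b b b b a a a a A   (applied A -> a)
  Step 25: b b b b b b b b a a a a A  =>  b b b b b b b b a a a a A A   (applied A -> A A)
  Step 26: b b b b b b b b a a a a A A  =>  b b b b b b b b a a a a a A   (applied A -> a)
  Step 27: b b b b b b b b a a a a a A  =>  b b b b b b b b a a a a a A A   (applied A -> A A)
  Step 28: b b b b b b b b a a a a a A A  =>  b b b b b b b b a a a a a a A   (applied A -> a)
  Step 29: b b b b b b b b a a a a a a A  =>  b b b b b b b b a a a a a a a   (applied A -> a)
Final yield: b b b b b b b b a a a a a a a
Total rewrite steps: 29

29


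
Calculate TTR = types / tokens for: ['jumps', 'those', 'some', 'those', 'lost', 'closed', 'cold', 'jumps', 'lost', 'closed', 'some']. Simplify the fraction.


Tokens: 11
Unique types: ('closed', 'cold', 'jumps', 'lost', 'some', 'those') = 6
TTR = 6/11
Already in lowest terms.

6/11


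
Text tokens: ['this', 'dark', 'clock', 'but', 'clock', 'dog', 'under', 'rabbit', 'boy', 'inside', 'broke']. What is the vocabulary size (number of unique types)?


Listing all tokens and tracking unique types:
  Token 1: 'this' -> NEW (unique so far: 1)
  Token 2: 'dark' -> NEW (unique so far: 2)
  Token 3: 'clock' -> NEW (unique so far: 3)
  Token 4: 'but' -> NEW (unique so far: 4)
  Token 5: 'clock' -> duplicate (unique so far: 4)
  Token 6: 'dog' -> NEW (unique so far: 5)
  Token 7: 'under' -> NEW (unique so far: 6)
  Token 8: 'rabbit' -> NEW (unique so far: 7)
  Token 9: 'boy' -> NEW (unique so far: 8)
  Token 10: 'inside' -> NEW (unique so far: 9)
  Token 11: 'broke' -> NEW (unique so far: 10)
Unique types: ('boy', 'broke', 'but', 'clock', 'dark', 'dog', 'inside', 'rabbit', 'this', 'under')
Vocabulary size: 10

10


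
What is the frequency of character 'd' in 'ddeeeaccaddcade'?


Scanning 'ddeeeaccaddcade' for 'd':
  Position 0: 'd' -> MATCH (count: 1)
  Position 1: 'd' -> MATCH (count: 2)
  Position 9: 'd' -> MATCH (count: 3)
  Position 10: 'd' -> MATCH (count: 4)
  Position 13: 'd' -> MATCH (count: 5)
Total occurrences of 'd': 5

5


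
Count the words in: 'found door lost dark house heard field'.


Counting words by splitting on spaces:
  Word 1: 'found'
  Word 2: 'door'
  Word 3: 'lost'
  Word 4: 'dark'
  Word 5: 'house'
  Word 6: 'heard'
  Word 7: 'field'
Total words: 7

7


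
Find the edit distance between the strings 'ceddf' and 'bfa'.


Building DP table for s1='ceddf' (len 5) and s2='bfa' (len 3):
       b  f  a
    0  1  2  3
  c 1  1  2  3
  e 2  2  2  3
  d 3  3  3  3
  d 4  4  4  4
  f 5  5  4  5
Edit distance = dp[5][3] = 5

5


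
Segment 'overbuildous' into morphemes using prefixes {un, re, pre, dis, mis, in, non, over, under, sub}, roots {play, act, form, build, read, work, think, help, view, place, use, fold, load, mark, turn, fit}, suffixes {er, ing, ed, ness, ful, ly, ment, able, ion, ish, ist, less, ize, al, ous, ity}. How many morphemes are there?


Segmenting 'overbuildous' against the inventory:
  'over' -> prefix (morpheme 1)
  'build' -> root (morpheme 2)
  'ous' -> suffix (morpheme 3)
Total morphemes: 3

3


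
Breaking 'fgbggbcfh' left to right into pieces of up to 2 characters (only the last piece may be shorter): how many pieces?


'fgbggbcfh' has 9 characters.
Chunking with max size 2:
  Chunk 1: 'fg' (positions 0-1)
  Chunk 2: 'bg' (positions 2-3)
  Chunk 3: 'gb' (positions 4-5)
  Chunk 4: 'cf' (positions 6-7)
  Chunk 5: 'h' (positions 8-8)
Total chunks: ceil(9 / 2) = 5

5


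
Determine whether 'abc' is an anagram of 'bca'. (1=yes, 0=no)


Sort characters of 'abc': 'abc'
Sort characters of 'bca': 'abc'
Sorted forms match -> they ARE anagrams
Result: 1

1


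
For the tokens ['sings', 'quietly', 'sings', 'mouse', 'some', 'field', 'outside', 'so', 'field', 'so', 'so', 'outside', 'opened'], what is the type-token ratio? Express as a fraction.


Tokens: 13
Unique types: ('field', 'mouse', 'opened', 'outside', 'quietly', 'sings', 'so', 'some') = 8
TTR = 8/13
Already in lowest terms.

8/13


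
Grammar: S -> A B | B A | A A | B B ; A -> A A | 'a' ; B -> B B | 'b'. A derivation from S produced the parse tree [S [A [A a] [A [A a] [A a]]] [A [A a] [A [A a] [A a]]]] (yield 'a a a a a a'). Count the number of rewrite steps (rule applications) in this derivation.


Every bracketed nonterminal node [X ...] in the tree is produced by exactly one rule application.
Reading the tree off as a leftmost derivation:
  Step 1: S  =>  A A   (applied S -> A A)
  Step 2: A A  =>  A A A   (applied A -> A A)
  Step 3: A A A  =>  a A A   (applied A -> a)
  Step 4: a A A  =>  a A A A   (applied A -> A A)
  Step 5: a A A A  =>  a a A A   (applied A -> a)
  Step 6: a a A A  =>  a a a A   (applied A -> a)
  Step 7: a a a A  =>  a a a A A   (applied A -> A A)
  Step 8: a a a A A  =>  a a a a A   (applied A -> a)
  Step 9: a a a a A  =>  a a a a A A   (applied A -> A A)
  Step 10: a a a a A A  =>  a a a a a A   (applied A -> a)
  Step 11: a a a a a A  =>  a a a a a a   (applied A -> a)
Final yield: a a a a a a
Total rewrite steps: 11

11


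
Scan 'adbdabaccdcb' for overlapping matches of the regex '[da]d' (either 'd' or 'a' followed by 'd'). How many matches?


Pattern: [da]d means either 'd' or 'a' followed by 'd'.
Scanning 'adbdabaccdcb' position-by-position:
  Pos 0: window 'ad' -> MATCH
  Pos 1: window 'db' -> no
  Pos 2: window 'bd' -> no
  Pos 3: window 'da' -> no
  Pos 4: window 'ab' -> no
  Pos 5: window 'ba' -> no
  Pos 6: window 'ac' -> no
  Pos 7: window 'cc' -> no
  Pos 8: window 'cd' -> no
  Pos 9: window 'dc' -> no
  Pos 10: window 'cb' -> no
  Pos 11: window 'b' -> no
Total matches: 1

1


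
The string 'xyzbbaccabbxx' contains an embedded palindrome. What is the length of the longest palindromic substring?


Scanning 'xyzbbaccabbxx' for palindromic substrings.
Substring at positions 3-10: 'bbaccabb'.
Check: reverse('bbaccabb') = 'bbaccabb' -> palindrome confirmed.
Neighbouring characters ('z' / 'x') break symmetry, so it cannot extend further.
No longer palindromic substring exists; longest length = 8

8


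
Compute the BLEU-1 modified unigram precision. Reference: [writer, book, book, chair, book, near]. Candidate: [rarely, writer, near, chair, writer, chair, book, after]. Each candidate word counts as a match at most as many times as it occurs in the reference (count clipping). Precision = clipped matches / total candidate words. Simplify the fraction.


Reference word counts: {'book': 3, 'chair': 1, 'near': 1, 'writer': 1}
Checking each candidate word (with clipping):
  'rarely' -> not in reference -> no match (matches: 0)
  'writer' -> in reference (ref count 1, used 1/1) -> match (matches: 1)
  'near' -> in reference (ref count 1, used 1/1) -> match (matches: 2)
  'chair' -> in reference (ref count 1, used 1/1) -> match (matches: 3)
  'writer' -> ref count 1 already used up (1/1) -> clipped, no match (matches: 3)
  'chair' -> ref count 1 already used up (1/1) -> clipped, no match (matches: 3)
  'book' -> in reference (ref count 3, used 1/3) -> match (matches: 4)
  'after' -> not in reference -> no match (matches: 4)
Clipped matches: 4, Candidate length: 8
Precision = 4/8 = 1/2

1/2


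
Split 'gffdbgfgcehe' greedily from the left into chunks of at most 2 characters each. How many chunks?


'gffdbgfgcehe' has 12 characters.
Chunking with max size 2:
  Chunk 1: 'gf' (positions 0-1)
  Chunk 2: 'fd' (positions 2-3)
  Chunk 3: 'bg' (positions 4-5)
  Chunk 4: 'fg' (positions 6-7)
  Chunk 5: 'ce' (positions 8-9)
  Chunk 6: 'he' (positions 10-11)
Total chunks: ceil(12 / 2) = 6

6


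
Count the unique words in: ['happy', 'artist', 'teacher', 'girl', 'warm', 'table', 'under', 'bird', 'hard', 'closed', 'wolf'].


Listing all tokens and tracking unique types:
  Token 1: 'happy' -> NEW (unique so far: 1)
  Token 2: 'artist' -> NEW (unique so far: 2)
  Token 3: 'teacher' -> NEW (unique so far: 3)
  Token 4: 'girl' -> NEW (unique so far: 4)
  Token 5: 'warm' -> NEW (unique so far: 5)
  Token 6: 'table' -> NEW (unique so far: 6)
  Token 7: 'under' -> NEW (unique so far: 7)
  Token 8: 'bird' -> NEW (unique so far: 8)
  Token 9: 'hard' -> NEW (unique so far: 9)
  Token 10: 'closed' -> NEW (unique so far: 10)
  Token 11: 'wolf' -> NEW (unique so far: 11)
Unique types: ('artist', 'bird', 'closed', 'girl', 'happy', 'hard', 'table', 'teacher', 'under', 'warm', 'wolf')
Vocabulary size: 11

11


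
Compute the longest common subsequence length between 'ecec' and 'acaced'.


DP table for LCS of 'ecec' and 'acaced':
       a  c  a  c  e  d
    0  0  0  0  0  0  0
  e 0  0  0  0  0  1  1
  c 0  0  1  1  1  1  1
  e 0  0  1  1  1  2  2
  c 0  0  1  1  2  2  2
LCS: 'ce'
LCS length = 2

2


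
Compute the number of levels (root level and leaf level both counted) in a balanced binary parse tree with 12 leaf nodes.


In a balanced binary tree with n leaves the deepest leaf is ceil(log2(n)) edges below the root,
so counting node levels inclusive of root and leaves gives ceil(log2(n)) + 1 levels.
log2(12) = 3.5850
ceil(3.5850) = 4
levels = 4 + 1 = 5

5


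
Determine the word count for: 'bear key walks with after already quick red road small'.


Counting words by splitting on spaces:
  Word 1: 'bear'
  Word 2: 'key'
  Word 3: 'walks'
  Word 4: 'with'
  Word 5: 'after'
  Word 6: 'already'
  Word 7: 'quick'
  Word 8: 'red'
  Word 9: 'road'
  Word 10: 'small'
Total words: 10

10


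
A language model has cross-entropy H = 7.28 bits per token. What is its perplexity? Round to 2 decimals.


Perplexity formula: PP = 2^H
H = 7.28
PP = 2^7.28
Decompose: 2^7.28 = 2^7 * 2^0.28
2^7 = 128, 2^0.28 ~ 1.2141949
PP ~ 128 * 1.2141949 = 155.4169472
Rounded to 2 decimals: 155.42

155.42


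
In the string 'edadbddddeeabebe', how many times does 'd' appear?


Scanning 'edadbddddeeabebe' for 'd':
  Position 1: 'd' -> MATCH (count: 1)
  Position 3: 'd' -> MATCH (count: 2)
  Position 5: 'd' -> MATCH (count: 3)
  Position 6: 'd' -> MATCH (count: 4)
  Position 7: 'd' -> MATCH (count: 5)
  Position 8: 'd' -> MATCH (count: 6)
Total occurrences of 'd': 6

6


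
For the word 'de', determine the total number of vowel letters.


Scanning each character of 'de':
  Position 1: 'd' -> consonant (running count: 0)
  Position 2: 'e' -> vowel (running count: 1)
Total vowels: 1

1


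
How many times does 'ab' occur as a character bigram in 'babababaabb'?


Scanning 'babababaabb' for bigram 'ab':
  Position 0: 'ba' -> no
  Position 1: 'ab' -> MATCH
  Position 2: 'ba' -> no
  Position 3: 'ab' -> MATCH
  Position 4: 'ba' -> no
  Position 5: 'ab' -> MATCH
  Position 6: 'ba' -> no
  Position 7: 'aa' -> no
  Position 8: 'ab' -> MATCH
  Position 9: 'bb' -> no
Total matches: 4

4


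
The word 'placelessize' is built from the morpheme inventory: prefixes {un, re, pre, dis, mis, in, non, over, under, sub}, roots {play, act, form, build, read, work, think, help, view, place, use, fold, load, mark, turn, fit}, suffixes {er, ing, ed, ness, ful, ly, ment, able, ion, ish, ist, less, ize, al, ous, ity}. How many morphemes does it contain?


Segmenting 'placelessize' against the inventory:
  'place' -> root (morpheme 1)
  'less' -> suffix (morpheme 2)
  'ize' -> suffix (morpheme 3)
Total morphemes: 3

3


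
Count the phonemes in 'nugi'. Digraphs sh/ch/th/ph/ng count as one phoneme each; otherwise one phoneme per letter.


Parsing 'nugi' greedily, digraphs first:
  'n' -> consonant phoneme (phonemes so far: 1)
  'u' -> vowel phoneme (phonemes so far: 2)
  'g' -> consonant phoneme (phonemes so far: 3)
  'i' -> vowel phoneme (phonemes so far: 4)
Total phonemes: 4

4


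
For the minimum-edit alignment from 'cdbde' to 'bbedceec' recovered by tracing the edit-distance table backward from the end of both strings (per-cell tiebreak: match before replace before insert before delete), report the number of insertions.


Edit distance = 6. Backtracking from cell (5, 8) with preference match > replace > insert > delete,
then listing the resulting alignment 'cdbde' -> 'bbedceec' left to right:
  Step 1: insert 'b' [insertion #1]
  Step 2: insert 'b' [insertion #2]
  Step 3: replace c->e
  Step 4: keep 'd'
  Step 5: replace b->c
  Step 6: replace d->e
  Step 7: keep 'e'
  Step 8: insert 'c' [insertion #3]
Total insertions: 3

3


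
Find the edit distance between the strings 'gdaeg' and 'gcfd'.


Building DP table for s1='gdaeg' (len 5) and s2='gcfd' (len 4):
       g  c  f  d
    0  1  2  3  4
  g 1  0  1  2  3
  d 2  1  1  2  2
  a 3  2  2  2  3
  e 4  3  3  3  3
  g 5  4  4  4  4
Edit distance = dp[5][4] = 4

4


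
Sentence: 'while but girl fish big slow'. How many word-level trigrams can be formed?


Word trigrams from [6] words:
  Trigram 1: (while but girl)
  Trigram 2: (but girl fish)
  Trigram 3: (girl fish big)
  Trigram 4: (fish big slow)
Total word trigrams: 6 - 2 = 4

4


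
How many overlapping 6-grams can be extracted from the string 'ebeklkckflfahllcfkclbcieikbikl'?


String 'ebeklkckflfahllcfkclbcieikbikl' has length L = 30.
Number of overlapping n-grams = L - n + 1
Substituting: 30 - 6 + 1 = 25

25


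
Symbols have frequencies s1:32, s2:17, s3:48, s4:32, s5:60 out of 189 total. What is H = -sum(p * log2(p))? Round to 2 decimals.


Computing entropy H = -sum(p_i * log2(p_i)):
  s1: p = 32/189 = 0.1693, -p*log2(p) = 0.4338
  s2: p = 17/189 = 0.0899, -p*log2(p) = 0.3125
  s3: p = 48/189 = 0.2540, -p*log2(p) = 0.5022
  s4: p = 32/189 = 0.1693, -p*log2(p) = 0.4338
  s5: p = 60/189 = 0.3175, -p*log2(p) = 0.5255
H = sum of terms = 2.2078
Rounded to 2 decimals: 2.21

2.21


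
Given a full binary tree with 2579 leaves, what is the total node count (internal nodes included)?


Leaf nodes (terminals): 2579
Internal nodes = n - 1 = 2579 - 1 = 2578
Total = leaves + internal = 2579 + 2578 = 5157

5157


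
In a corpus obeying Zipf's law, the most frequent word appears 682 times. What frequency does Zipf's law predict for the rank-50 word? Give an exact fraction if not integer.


Zipf's law: freq(rank) = f1 / rank
f1 = 682, rank = 50
freq = 682 / 50
GCD(682, 50) = 2
Simplified: 341/25

341/25


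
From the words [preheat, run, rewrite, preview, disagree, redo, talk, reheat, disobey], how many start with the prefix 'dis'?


Checking each word for prefix 'dis':
  'preheat' -> no (count: 0)
  'run' -> no (count: 0)
  'rewrite' -> no (count: 0)
  'preview' -> no (count: 0)
  'disagree' -> YES, starts with 'dis' (count: 1)
  'redo' -> no (count: 1)
  'talk' -> no (count: 1)
  'reheat' -> no (count: 1)
  'disobey' -> YES, starts with 'dis' (count: 2)
Total with prefix 'dis': 2

2


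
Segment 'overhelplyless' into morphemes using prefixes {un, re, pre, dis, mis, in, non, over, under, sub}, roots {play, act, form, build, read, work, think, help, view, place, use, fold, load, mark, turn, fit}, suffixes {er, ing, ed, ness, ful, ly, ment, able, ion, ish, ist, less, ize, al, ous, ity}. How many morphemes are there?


Segmenting 'overhelplyless' against the inventory:
  'over' -> prefix (morpheme 1)
  'help' -> root (morpheme 2)
  'ly' -> suffix (morpheme 3)
  'less' -> suffix (morpheme 4)
Total morphemes: 4

4


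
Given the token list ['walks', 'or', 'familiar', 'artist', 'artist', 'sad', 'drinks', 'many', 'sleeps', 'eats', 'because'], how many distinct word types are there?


Listing all tokens and tracking unique types:
  Token 1: 'walks' -> NEW (unique so far: 1)
  Token 2: 'or' -> NEW (unique so far: 2)
  Token 3: 'familiar' -> NEW (unique so far: 3)
  Token 4: 'artist' -> NEW (unique so far: 4)
  Token 5: 'artist' -> duplicate (unique so far: 4)
  Token 6: 'sad' -> NEW (unique so far: 5)
  Token 7: 'drinks' -> NEW (unique so far: 6)
  Token 8: 'many' -> NEW (unique so far: 7)
  Token 9: 'sleeps' -> NEW (unique so far: 8)
  Token 10: 'eats' -> NEW (unique so far: 9)
  Token 11: 'because' -> NEW (unique so far: 10)
Unique types: ('artist', 'because', 'drinks', 'eats', 'familiar', 'many', 'or', 'sad', 'sleeps', 'walks')
Vocabulary size: 10

10
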